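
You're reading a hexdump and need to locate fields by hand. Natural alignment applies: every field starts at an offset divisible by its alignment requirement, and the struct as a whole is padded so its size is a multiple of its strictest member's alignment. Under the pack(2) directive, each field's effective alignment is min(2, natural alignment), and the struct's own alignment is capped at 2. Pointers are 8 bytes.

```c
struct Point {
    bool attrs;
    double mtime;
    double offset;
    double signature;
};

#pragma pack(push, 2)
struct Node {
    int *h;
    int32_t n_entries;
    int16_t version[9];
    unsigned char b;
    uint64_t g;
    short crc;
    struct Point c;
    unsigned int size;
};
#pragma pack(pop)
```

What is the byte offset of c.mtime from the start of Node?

50

Point: 0..1  attrs  (1B, 1-aligned); 1..8  -- padding (7B); 8..16  mtime  (8B, 8-aligned); 16..24  offset  (8B, 8-aligned); 24..32  signature  (8B, 8-aligned); sizeof = 32, alignof = 8
0..8  h  (8B, 2-aligned)
8..12  n_entries  (4B, 2-aligned)
12..30  version  (18B, 2-aligned)
30..31  b  (1B, 1-aligned)
31..32  -- padding (1B)
32..40  g  (8B, 2-aligned)
40..42  crc  (2B, 2-aligned)
42..74  c  (32B, 2-aligned)
within Point: mtime at 8
42 + 8 = 50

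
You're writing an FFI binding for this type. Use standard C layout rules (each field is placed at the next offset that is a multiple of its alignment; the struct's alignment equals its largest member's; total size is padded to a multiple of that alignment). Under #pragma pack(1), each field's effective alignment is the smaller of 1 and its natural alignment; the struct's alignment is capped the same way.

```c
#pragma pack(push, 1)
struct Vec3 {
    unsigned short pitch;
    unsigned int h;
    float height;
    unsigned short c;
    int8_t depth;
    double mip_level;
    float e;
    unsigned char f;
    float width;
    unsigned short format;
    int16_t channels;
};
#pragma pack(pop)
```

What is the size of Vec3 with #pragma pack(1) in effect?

34

@0: pitch [2B, align 1] → 2
@2: h [4B, align 1] → 6
@6: height [4B, align 1] → 10
@10: c [2B, align 1] → 12
@12: depth [1B, align 1] → 13
@13: mip_level [8B, align 1] → 21
@21: e [4B, align 1] → 25
@25: f [1B, align 1] → 26
@26: width [4B, align 1] → 30
@30: format [2B, align 1] → 32
@32: channels [2B, align 1] → 34
size 34, align 1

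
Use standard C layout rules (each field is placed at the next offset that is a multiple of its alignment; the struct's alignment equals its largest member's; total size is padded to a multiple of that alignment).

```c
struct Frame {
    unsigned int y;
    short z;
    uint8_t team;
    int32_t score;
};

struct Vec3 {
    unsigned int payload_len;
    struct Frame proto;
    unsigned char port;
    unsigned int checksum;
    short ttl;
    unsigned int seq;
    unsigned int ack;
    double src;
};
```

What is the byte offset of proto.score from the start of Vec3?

Frame: @0: y [4B, align 4] → 4; @4: z [2B, align 2] → 6; @6: team [1B, align 1] → 7; +1 pad (align 4); @8: score [4B, align 4] → 12; size 12, align 4
@0: payload_len [4B, align 4] → 4
@4: proto [12B, align 4] → 16
within Frame: score at 8
4 + 8 = 12

12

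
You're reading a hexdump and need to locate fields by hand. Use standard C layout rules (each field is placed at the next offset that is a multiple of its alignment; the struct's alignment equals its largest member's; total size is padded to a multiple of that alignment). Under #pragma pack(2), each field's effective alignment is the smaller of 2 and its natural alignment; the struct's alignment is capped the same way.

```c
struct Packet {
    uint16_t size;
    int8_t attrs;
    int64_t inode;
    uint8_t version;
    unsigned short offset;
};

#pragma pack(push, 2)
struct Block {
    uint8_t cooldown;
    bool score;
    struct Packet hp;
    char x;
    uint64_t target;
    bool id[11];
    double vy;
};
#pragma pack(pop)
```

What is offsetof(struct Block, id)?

36

Packet: size at 0 (size 2, align 2) → ends 2; attrs at 2 (size 1, align 1) → ends 3; pad 5 to align 8 for inode; inode at 8 (size 8, align 8) → ends 16; version at 16 (size 1, align 1) → ends 17; pad 1 to align 2 for offset; offset at 18 (size 2, align 2) → ends 20; tail pad 4 to reach multiple of 8; total 24 bytes, alignment 8
cooldown at 0 (size 1, align 1) → ends 1
score at 1 (size 1, align 1) → ends 2
hp at 2 (size 24, align 2) → ends 26
x at 26 (size 1, align 1) → ends 27
pad 1 to align 2 for target
target at 28 (size 8, align 2) → ends 36
id at 36 (size 11, align 1) → ends 47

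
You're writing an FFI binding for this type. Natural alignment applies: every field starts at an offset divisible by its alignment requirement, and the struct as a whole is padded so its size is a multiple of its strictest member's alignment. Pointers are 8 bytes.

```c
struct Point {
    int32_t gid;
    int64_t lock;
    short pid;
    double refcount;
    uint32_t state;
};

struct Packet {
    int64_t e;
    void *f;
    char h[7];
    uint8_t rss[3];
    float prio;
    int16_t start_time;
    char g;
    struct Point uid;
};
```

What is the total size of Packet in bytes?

Point: gid at 0 (size 4, align 4) → ends 4; pad 4 to align 8 for lock; lock at 8 (size 8, align 8) → ends 16; pid at 16 (size 2, align 2) → ends 18; pad 6 to align 8 for refcount; refcount at 24 (size 8, align 8) → ends 32; state at 32 (size 4, align 4) → ends 36; tail pad 4 to reach multiple of 8; total 40 bytes, alignment 8
e at 0 (size 8, align 8) → ends 8
f at 8 (size 8, align 8) → ends 16
h at 16 (size 7, align 1) → ends 23
rss at 23 (size 3, align 1) → ends 26
pad 2 to align 4 for prio
prio at 28 (size 4, align 4) → ends 32
start_time at 32 (size 2, align 2) → ends 34
g at 34 (size 1, align 1) → ends 35
pad 5 to align 8 for uid
uid at 40 (size 40, align 8) → ends 80
total 80 bytes, alignment 8

80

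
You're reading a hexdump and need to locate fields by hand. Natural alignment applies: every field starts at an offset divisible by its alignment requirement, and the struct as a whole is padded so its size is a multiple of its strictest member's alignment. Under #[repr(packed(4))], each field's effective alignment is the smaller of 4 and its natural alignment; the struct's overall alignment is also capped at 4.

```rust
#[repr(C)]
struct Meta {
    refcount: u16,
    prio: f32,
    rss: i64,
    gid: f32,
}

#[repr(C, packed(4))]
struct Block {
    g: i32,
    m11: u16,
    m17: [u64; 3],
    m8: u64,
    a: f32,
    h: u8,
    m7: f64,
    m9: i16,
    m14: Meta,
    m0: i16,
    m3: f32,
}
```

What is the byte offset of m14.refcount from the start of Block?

60

Meta: 0..2  refcount  (2B, 2-aligned); 2..4  -- padding (2B); 4..8  prio  (4B, 4-aligned); 8..16  rss  (8B, 8-aligned); 16..20  gid  (4B, 4-aligned); 20..24  -- tail padding (4B); sizeof = 24, alignof = 8
0..4  g  (4B, 4-aligned)
4..6  m11  (2B, 2-aligned)
6..8  -- padding (2B)
8..32  m17  (24B, 4-aligned)
32..40  m8  (8B, 4-aligned)
40..44  a  (4B, 4-aligned)
44..45  h  (1B, 1-aligned)
45..48  -- padding (3B)
48..56  m7  (8B, 4-aligned)
56..58  m9  (2B, 2-aligned)
58..60  -- padding (2B)
60..84  m14  (24B, 4-aligned)
within Meta: refcount at 0
60 + 0 = 60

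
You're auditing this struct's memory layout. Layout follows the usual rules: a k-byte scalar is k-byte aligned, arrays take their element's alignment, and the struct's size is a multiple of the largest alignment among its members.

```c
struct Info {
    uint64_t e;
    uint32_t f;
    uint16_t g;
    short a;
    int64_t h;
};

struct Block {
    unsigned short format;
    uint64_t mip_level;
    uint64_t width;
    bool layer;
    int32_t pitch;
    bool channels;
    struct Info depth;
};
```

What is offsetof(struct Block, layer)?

24

Info: e at 0 (size 8, align 8) → ends 8; f at 8 (size 4, align 4) → ends 12; g at 12 (size 2, align 2) → ends 14; a at 14 (size 2, align 2) → ends 16; h at 16 (size 8, align 8) → ends 24; total 24 bytes, alignment 8
format at 0 (size 2, align 2) → ends 2
pad 6 to align 8 for mip_level
mip_level at 8 (size 8, align 8) → ends 16
width at 16 (size 8, align 8) → ends 24
layer at 24 (size 1, align 1) → ends 25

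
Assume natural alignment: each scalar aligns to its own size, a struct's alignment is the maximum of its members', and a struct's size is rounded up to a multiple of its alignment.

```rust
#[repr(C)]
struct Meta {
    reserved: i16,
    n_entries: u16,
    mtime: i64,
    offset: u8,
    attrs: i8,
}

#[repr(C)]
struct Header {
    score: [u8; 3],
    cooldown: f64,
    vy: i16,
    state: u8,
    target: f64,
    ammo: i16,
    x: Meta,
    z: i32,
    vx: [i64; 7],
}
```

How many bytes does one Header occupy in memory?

128 bytes

Meta: reserved at 0 (size 2, align 2) → ends 2; n_entries at 2 (size 2, align 2) → ends 4; pad 4 to align 8 for mtime; mtime at 8 (size 8, align 8) → ends 16; offset at 16 (size 1, align 1) → ends 17; attrs at 17 (size 1, align 1) → ends 18; tail pad 6 to reach multiple of 8; total 24 bytes, alignment 8
score at 0 (size 3, align 1) → ends 3
pad 5 to align 8 for cooldown
cooldown at 8 (size 8, align 8) → ends 16
vy at 16 (size 2, align 2) → ends 18
state at 18 (size 1, align 1) → ends 19
pad 5 to align 8 for target
target at 24 (size 8, align 8) → ends 32
ammo at 32 (size 2, align 2) → ends 34
pad 6 to align 8 for x
x at 40 (size 24, align 8) → ends 64
z at 64 (size 4, align 4) → ends 68
pad 4 to align 8 for vx
vx at 72 (size 56, align 8) → ends 128
total 128 bytes, alignment 8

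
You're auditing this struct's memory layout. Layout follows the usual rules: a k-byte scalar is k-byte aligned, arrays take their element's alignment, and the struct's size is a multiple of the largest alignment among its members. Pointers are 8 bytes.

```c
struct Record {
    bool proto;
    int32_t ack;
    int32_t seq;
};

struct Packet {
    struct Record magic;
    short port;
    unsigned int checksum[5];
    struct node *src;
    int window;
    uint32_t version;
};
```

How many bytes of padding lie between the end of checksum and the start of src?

Record: @0: proto [1B, align 1] → 1; +3 pad (align 4); @4: ack [4B, align 4] → 8; @8: seq [4B, align 4] → 12; size 12, align 4
@0: magic [12B, align 4] → 12
@12: port [2B, align 2] → 14
+2 pad (align 4)
@16: checksum [20B, align 4] → 36
+4 pad (align 8)
@40: src [8B, align 8] → 48

4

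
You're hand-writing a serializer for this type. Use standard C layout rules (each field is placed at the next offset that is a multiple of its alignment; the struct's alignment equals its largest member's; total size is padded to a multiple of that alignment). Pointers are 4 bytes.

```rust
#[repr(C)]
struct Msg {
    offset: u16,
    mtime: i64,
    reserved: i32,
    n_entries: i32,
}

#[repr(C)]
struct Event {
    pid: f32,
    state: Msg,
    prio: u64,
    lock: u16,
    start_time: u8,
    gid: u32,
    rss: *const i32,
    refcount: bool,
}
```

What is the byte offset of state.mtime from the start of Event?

Msg: 0..2  offset  (2B, 2-aligned); 2..8  -- padding (6B); 8..16  mtime  (8B, 8-aligned); 16..20  reserved  (4B, 4-aligned); 20..24  n_entries  (4B, 4-aligned); sizeof = 24, alignof = 8
0..4  pid  (4B, 4-aligned)
4..8  -- padding (4B)
8..32  state  (24B, 8-aligned)
within Msg: mtime at 8
8 + 8 = 16

16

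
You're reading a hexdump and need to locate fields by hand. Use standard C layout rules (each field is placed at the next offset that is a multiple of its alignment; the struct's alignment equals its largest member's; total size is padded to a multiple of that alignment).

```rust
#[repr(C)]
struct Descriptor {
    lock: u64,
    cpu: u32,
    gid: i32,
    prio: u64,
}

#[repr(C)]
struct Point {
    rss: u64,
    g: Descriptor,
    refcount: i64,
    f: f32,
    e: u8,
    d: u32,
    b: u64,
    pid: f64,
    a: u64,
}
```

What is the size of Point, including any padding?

Descriptor: 0..8  lock  (8B, 8-aligned); 8..12  cpu  (4B, 4-aligned); 12..16  gid  (4B, 4-aligned); 16..24  prio  (8B, 8-aligned); sizeof = 24, alignof = 8
0..8  rss  (8B, 8-aligned)
8..32  g  (24B, 8-aligned)
32..40  refcount  (8B, 8-aligned)
40..44  f  (4B, 4-aligned)
44..45  e  (1B, 1-aligned)
45..48  -- padding (3B)
48..52  d  (4B, 4-aligned)
52..56  -- padding (4B)
56..64  b  (8B, 8-aligned)
64..72  pid  (8B, 8-aligned)
72..80  a  (8B, 8-aligned)
sizeof = 80, alignof = 8

80 bytes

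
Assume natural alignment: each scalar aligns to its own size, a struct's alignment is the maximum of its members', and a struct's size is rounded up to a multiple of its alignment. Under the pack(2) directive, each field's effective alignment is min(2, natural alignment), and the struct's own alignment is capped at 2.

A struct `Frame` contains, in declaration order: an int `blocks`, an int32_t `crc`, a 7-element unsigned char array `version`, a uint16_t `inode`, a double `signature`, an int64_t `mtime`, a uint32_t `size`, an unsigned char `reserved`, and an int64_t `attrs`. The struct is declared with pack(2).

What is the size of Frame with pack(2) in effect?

0..4  blocks  (4B, 2-aligned)
4..8  crc  (4B, 2-aligned)
8..15  version  (7B, 1-aligned)
15..16  -- padding (1B)
16..18  inode  (2B, 2-aligned)
18..26  signature  (8B, 2-aligned)
26..34  mtime  (8B, 2-aligned)
34..38  size  (4B, 2-aligned)
38..39  reserved  (1B, 1-aligned)
39..40  -- padding (1B)
40..48  attrs  (8B, 2-aligned)
sizeof = 48, alignof = 2

48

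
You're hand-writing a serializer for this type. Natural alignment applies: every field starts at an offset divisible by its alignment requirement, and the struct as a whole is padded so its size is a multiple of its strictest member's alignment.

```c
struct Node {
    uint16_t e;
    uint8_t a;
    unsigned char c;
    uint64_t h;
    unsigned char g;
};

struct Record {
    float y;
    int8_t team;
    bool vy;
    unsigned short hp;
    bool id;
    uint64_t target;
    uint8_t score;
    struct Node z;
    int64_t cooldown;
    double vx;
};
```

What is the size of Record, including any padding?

72 bytes

Node: e at 0 (size 2, align 2) → ends 2; a at 2 (size 1, align 1) → ends 3; c at 3 (size 1, align 1) → ends 4; pad 4 to align 8 for h; h at 8 (size 8, align 8) → ends 16; g at 16 (size 1, align 1) → ends 17; tail pad 7 to reach multiple of 8; total 24 bytes, alignment 8
y at 0 (size 4, align 4) → ends 4
team at 4 (size 1, align 1) → ends 5
vy at 5 (size 1, align 1) → ends 6
hp at 6 (size 2, align 2) → ends 8
id at 8 (size 1, align 1) → ends 9
pad 7 to align 8 for target
target at 16 (size 8, align 8) → ends 24
score at 24 (size 1, align 1) → ends 25
pad 7 to align 8 for z
z at 32 (size 24, align 8) → ends 56
cooldown at 56 (size 8, align 8) → ends 64
vx at 64 (size 8, align 8) → ends 72
total 72 bytes, alignment 8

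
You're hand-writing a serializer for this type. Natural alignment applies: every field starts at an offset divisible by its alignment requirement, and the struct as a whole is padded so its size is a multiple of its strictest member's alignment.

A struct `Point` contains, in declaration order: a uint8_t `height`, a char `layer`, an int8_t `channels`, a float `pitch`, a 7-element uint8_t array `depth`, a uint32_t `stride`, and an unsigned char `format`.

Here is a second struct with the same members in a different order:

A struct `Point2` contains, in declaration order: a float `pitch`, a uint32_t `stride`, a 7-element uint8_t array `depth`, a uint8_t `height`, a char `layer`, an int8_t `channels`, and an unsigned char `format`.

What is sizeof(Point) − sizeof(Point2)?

4

0..1  height  (1B, 1-aligned)
1..2  layer  (1B, 1-aligned)
2..3  channels  (1B, 1-aligned)
3..4  -- padding (1B)
4..8  pitch  (4B, 4-aligned)
8..15  depth  (7B, 1-aligned)
15..16  -- padding (1B)
16..20  stride  (4B, 4-aligned)
20..21  format  (1B, 1-aligned)
21..24  -- tail padding (3B)
sizeof = 24, alignof = 4
— Point2 —
0..4  pitch  (4B, 4-aligned)
4..8  stride  (4B, 4-aligned)
8..15  depth  (7B, 1-aligned)
15..16  height  (1B, 1-aligned)
16..17  layer  (1B, 1-aligned)
17..18  channels  (1B, 1-aligned)
18..19  format  (1B, 1-aligned)
19..20  -- tail padding (1B)
sizeof = 20, alignof = 4
24 − 20 = 4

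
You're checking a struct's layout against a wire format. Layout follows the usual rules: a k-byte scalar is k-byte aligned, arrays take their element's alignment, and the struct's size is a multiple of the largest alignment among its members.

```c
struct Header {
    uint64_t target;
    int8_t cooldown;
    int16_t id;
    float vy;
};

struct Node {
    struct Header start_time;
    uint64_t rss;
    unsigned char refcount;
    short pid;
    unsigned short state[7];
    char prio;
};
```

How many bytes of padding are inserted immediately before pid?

1

Header: @0: target [8B, align 8] → 8; @8: cooldown [1B, align 1] → 9; +1 pad (align 2); @10: id [2B, align 2] → 12; @12: vy [4B, align 4] → 16; size 16, align 8
@0: start_time [16B, align 8] → 16
@16: rss [8B, align 8] → 24
@24: refcount [1B, align 1] → 25
+1 pad (align 2)
@26: pid [2B, align 2] → 28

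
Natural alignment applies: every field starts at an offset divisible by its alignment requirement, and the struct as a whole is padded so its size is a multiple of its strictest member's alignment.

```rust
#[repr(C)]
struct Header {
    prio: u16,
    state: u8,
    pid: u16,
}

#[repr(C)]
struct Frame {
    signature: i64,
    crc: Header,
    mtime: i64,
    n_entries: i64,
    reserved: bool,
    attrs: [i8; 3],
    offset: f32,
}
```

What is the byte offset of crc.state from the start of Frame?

10

Header: @0: prio [2B, align 2] → 2; @2: state [1B, align 1] → 3; +1 pad (align 2); @4: pid [2B, align 2] → 6; size 6, align 2
@0: signature [8B, align 8] → 8
@8: crc [6B, align 2] → 14
within Header: state at 2
8 + 2 = 10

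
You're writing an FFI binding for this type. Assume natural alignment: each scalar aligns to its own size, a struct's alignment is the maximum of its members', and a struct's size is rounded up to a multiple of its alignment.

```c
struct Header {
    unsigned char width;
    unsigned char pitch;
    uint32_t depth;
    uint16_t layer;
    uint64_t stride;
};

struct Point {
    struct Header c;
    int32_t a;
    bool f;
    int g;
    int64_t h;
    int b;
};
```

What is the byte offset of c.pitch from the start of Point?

Header: @0: width [1B, align 1] → 1; @1: pitch [1B, align 1] → 2; +2 pad (align 4); @4: depth [4B, align 4] → 8; @8: layer [2B, align 2] → 10; +6 pad (align 8); @16: stride [8B, align 8] → 24; size 24, align 8
@0: c [24B, align 8] → 24
within Header: pitch at 1
0 + 1 = 1

1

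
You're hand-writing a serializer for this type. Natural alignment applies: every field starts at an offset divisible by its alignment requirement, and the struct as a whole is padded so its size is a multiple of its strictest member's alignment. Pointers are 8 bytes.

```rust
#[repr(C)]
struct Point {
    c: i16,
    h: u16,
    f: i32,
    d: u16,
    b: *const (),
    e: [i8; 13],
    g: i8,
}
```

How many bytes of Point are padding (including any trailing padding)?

0..2  c  (2B, 2-aligned)
2..4  h  (2B, 2-aligned)
4..8  f  (4B, 4-aligned)
8..10  d  (2B, 2-aligned)
10..16  -- padding (6B)
16..24  b  (8B, 8-aligned)
24..37  e  (13B, 1-aligned)
37..38  g  (1B, 1-aligned)
38..40  -- tail padding (2B)
sizeof = 40, alignof = 8
data bytes 32, size 40 → padding 8

8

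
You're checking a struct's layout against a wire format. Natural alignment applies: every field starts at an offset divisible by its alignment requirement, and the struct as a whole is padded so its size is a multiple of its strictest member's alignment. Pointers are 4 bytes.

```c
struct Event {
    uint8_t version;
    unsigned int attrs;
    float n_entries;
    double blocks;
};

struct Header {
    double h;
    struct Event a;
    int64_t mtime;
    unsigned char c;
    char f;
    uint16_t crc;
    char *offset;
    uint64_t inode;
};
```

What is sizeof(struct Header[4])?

Event: version at 0 (size 1, align 1) → ends 1; pad 3 to align 4 for attrs; attrs at 4 (size 4, align 4) → ends 8; n_entries at 8 (size 4, align 4) → ends 12; pad 4 to align 8 for blocks; blocks at 16 (size 8, align 8) → ends 24; total 24 bytes, alignment 8
h at 0 (size 8, align 8) → ends 8
a at 8 (size 24, align 8) → ends 32
mtime at 32 (size 8, align 8) → ends 40
c at 40 (size 1, align 1) → ends 41
f at 41 (size 1, align 1) → ends 42
crc at 42 (size 2, align 2) → ends 44
offset at 44 (size 4, align 4) → ends 48
inode at 48 (size 8, align 8) → ends 56
total 56 bytes, alignment 8
array of 4: 4 × 56 = 224

224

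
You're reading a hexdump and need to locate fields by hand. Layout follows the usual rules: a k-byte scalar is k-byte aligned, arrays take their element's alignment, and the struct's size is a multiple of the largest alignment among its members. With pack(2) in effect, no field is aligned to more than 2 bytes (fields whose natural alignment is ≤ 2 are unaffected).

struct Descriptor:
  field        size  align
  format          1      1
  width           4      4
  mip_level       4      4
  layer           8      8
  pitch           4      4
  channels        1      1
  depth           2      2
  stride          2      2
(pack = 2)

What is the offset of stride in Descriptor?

26

format at 0 (size 1, align 1) → ends 1
pad 1 to align 2 for width
width at 2 (size 4, align 2) → ends 6
mip_level at 6 (size 4, align 2) → ends 10
layer at 10 (size 8, align 2) → ends 18
pitch at 18 (size 4, align 2) → ends 22
channels at 22 (size 1, align 1) → ends 23
pad 1 to align 2 for depth
depth at 24 (size 2, align 2) → ends 26
stride at 26 (size 2, align 2) → ends 28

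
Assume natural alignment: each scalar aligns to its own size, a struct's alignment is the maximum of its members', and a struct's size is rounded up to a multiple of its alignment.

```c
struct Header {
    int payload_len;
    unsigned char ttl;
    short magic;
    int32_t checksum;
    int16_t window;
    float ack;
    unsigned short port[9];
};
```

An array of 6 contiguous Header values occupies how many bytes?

@0: payload_len [4B, align 4] → 4
@4: ttl [1B, align 1] → 5
+1 pad (align 2)
@6: magic [2B, align 2] → 8
@8: checksum [4B, align 4] → 12
@12: window [2B, align 2] → 14
+2 pad (align 4)
@16: ack [4B, align 4] → 20
@20: port [18B, align 2] → 38
+2 tail pad (align 4)
size 40, align 4
array of 6: 6 × 40 = 240

240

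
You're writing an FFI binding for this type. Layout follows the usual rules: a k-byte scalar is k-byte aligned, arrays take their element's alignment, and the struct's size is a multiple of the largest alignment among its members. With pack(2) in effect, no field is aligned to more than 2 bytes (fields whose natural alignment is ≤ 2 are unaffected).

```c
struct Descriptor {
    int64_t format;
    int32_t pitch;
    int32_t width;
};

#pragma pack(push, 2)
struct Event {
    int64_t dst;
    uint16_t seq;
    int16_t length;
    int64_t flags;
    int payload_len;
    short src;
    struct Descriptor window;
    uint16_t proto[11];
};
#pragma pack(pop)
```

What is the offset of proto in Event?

42

Descriptor: format at 0 (size 8, align 8) → ends 8; pitch at 8 (size 4, align 4) → ends 12; width at 12 (size 4, align 4) → ends 16; total 16 bytes, alignment 8
dst at 0 (size 8, align 2) → ends 8
seq at 8 (size 2, align 2) → ends 10
length at 10 (size 2, align 2) → ends 12
flags at 12 (size 8, align 2) → ends 20
payload_len at 20 (size 4, align 2) → ends 24
src at 24 (size 2, align 2) → ends 26
window at 26 (size 16, align 2) → ends 42
proto at 42 (size 22, align 2) → ends 64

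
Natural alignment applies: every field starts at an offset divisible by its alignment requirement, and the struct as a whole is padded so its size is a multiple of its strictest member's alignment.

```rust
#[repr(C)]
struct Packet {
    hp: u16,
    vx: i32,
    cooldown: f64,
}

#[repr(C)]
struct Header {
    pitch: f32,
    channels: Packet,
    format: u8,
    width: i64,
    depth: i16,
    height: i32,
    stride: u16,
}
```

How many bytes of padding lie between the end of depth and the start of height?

2

Packet: hp at 0 (size 2, align 2) → ends 2; pad 2 to align 4 for vx; vx at 4 (size 4, align 4) → ends 8; cooldown at 8 (size 8, align 8) → ends 16; total 16 bytes, alignment 8
pitch at 0 (size 4, align 4) → ends 4
pad 4 to align 8 for channels
channels at 8 (size 16, align 8) → ends 24
format at 24 (size 1, align 1) → ends 25
pad 7 to align 8 for width
width at 32 (size 8, align 8) → ends 40
depth at 40 (size 2, align 2) → ends 42
pad 2 to align 4 for height
height at 44 (size 4, align 4) → ends 48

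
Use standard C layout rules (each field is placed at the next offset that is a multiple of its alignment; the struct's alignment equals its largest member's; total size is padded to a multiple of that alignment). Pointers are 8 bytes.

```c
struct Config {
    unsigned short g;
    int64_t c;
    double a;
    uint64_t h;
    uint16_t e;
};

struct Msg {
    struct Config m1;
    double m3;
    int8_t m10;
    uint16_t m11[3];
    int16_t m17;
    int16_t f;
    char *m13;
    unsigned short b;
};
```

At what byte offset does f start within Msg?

Config: 0..2  g  (2B, 2-aligned); 2..8  -- padding (6B); 8..16  c  (8B, 8-aligned); 16..24  a  (8B, 8-aligned); 24..32  h  (8B, 8-aligned); 32..34  e  (2B, 2-aligned); 34..40  -- tail padding (6B); sizeof = 40, alignof = 8
0..40  m1  (40B, 8-aligned)
40..48  m3  (8B, 8-aligned)
48..49  m10  (1B, 1-aligned)
49..50  -- padding (1B)
50..56  m11  (6B, 2-aligned)
56..58  m17  (2B, 2-aligned)
58..60  f  (2B, 2-aligned)

58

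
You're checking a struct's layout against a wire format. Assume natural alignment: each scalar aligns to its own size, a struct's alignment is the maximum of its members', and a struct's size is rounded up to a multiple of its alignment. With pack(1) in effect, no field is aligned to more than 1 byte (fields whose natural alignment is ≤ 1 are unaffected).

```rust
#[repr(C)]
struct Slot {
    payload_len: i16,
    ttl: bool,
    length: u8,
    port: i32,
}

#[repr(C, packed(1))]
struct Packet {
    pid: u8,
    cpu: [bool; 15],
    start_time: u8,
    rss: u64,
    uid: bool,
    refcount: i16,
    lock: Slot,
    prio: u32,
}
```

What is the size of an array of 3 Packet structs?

120

Slot: payload_len at 0 (size 2, align 2) → ends 2; ttl at 2 (size 1, align 1) → ends 3; length at 3 (size 1, align 1) → ends 4; port at 4 (size 4, align 4) → ends 8; total 8 bytes, alignment 4
pid at 0 (size 1, align 1) → ends 1
cpu at 1 (size 15, align 1) → ends 16
start_time at 16 (size 1, align 1) → ends 17
rss at 17 (size 8, align 1) → ends 25
uid at 25 (size 1, align 1) → ends 26
refcount at 26 (size 2, align 1) → ends 28
lock at 28 (size 8, align 1) → ends 36
prio at 36 (size 4, align 1) → ends 40
total 40 bytes, alignment 1
array of 3: 3 × 40 = 120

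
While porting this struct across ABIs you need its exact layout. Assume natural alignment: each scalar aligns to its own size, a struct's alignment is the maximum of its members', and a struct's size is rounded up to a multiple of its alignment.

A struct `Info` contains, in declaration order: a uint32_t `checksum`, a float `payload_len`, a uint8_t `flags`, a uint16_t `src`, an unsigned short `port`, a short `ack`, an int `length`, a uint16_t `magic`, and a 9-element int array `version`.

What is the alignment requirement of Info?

4

member alignments: checksum=4, payload_len=4, flags=1, src=2, port=2, ack=2, length=4, magic=2, version=4
max = 4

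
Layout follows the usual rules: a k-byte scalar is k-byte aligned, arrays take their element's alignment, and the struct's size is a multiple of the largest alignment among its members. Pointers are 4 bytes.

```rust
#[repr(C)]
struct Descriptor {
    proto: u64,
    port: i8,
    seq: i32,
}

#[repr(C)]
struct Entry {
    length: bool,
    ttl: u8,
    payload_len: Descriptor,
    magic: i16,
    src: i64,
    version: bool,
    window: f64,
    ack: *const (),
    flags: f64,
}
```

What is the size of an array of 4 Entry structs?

288

Descriptor: @0: proto [8B, align 8] → 8; @8: port [1B, align 1] → 9; +3 pad (align 4); @12: seq [4B, align 4] → 16; size 16, align 8
@0: length [1B, align 1] → 1
@1: ttl [1B, align 1] → 2
+6 pad (align 8)
@8: payload_len [16B, align 8] → 24
@24: magic [2B, align 2] → 26
+6 pad (align 8)
@32: src [8B, align 8] → 40
@40: version [1B, align 1] → 41
+7 pad (align 8)
@48: window [8B, align 8] → 56
@56: ack [4B, align 4] → 60
+4 pad (align 8)
@64: flags [8B, align 8] → 72
size 72, align 8
array of 4: 4 × 72 = 288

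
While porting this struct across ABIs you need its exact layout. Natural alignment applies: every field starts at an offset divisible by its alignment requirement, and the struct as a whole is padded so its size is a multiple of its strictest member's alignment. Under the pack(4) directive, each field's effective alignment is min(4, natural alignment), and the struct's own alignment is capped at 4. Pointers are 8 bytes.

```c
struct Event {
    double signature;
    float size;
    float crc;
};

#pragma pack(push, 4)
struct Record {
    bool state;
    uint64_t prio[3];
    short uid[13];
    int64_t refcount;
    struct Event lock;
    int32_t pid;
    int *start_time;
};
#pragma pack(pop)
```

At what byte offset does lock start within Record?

Event: signature at 0 (size 8, align 8) → ends 8; size at 8 (size 4, align 4) → ends 12; crc at 12 (size 4, align 4) → ends 16; total 16 bytes, alignment 8
state at 0 (size 1, align 1) → ends 1
pad 3 to align 4 for prio
prio at 4 (size 24, align 4) → ends 28
uid at 28 (size 26, align 2) → ends 54
pad 2 to align 4 for refcount
refcount at 56 (size 8, align 4) → ends 64
lock at 64 (size 16, align 4) → ends 80

64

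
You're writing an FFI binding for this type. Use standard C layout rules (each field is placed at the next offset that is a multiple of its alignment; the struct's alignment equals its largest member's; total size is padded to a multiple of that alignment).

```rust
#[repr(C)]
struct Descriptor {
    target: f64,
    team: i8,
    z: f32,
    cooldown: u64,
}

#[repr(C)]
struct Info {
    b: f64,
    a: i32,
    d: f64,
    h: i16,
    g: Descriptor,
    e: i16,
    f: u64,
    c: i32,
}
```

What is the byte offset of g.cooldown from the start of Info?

48

Descriptor: @0: target [8B, align 8] → 8; @8: team [1B, align 1] → 9; +3 pad (align 4); @12: z [4B, align 4] → 16; @16: cooldown [8B, align 8] → 24; size 24, align 8
@0: b [8B, align 8] → 8
@8: a [4B, align 4] → 12
+4 pad (align 8)
@16: d [8B, align 8] → 24
@24: h [2B, align 2] → 26
+6 pad (align 8)
@32: g [24B, align 8] → 56
within Descriptor: cooldown at 16
32 + 16 = 48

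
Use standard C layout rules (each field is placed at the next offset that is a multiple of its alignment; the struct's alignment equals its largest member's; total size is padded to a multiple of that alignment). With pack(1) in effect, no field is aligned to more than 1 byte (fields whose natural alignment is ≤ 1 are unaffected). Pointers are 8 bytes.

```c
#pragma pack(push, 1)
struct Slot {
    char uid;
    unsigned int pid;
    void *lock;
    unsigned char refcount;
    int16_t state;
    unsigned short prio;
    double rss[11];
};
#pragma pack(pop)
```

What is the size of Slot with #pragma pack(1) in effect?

0..1  uid  (1B, 1-aligned)
1..5  pid  (4B, 1-aligned)
5..13  lock  (8B, 1-aligned)
13..14  refcount  (1B, 1-aligned)
14..16  state  (2B, 1-aligned)
16..18  prio  (2B, 1-aligned)
18..106  rss  (88B, 1-aligned)
sizeof = 106, alignof = 1

106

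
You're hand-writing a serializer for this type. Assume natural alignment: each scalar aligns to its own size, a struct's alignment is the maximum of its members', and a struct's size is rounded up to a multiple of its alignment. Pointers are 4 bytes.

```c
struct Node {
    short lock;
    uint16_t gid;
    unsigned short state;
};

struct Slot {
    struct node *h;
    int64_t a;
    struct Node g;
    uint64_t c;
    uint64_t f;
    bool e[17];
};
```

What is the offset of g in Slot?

16

Node: lock at 0 (size 2, align 2) → ends 2; gid at 2 (size 2, align 2) → ends 4; state at 4 (size 2, align 2) → ends 6; total 6 bytes, alignment 2
h at 0 (size 4, align 4) → ends 4
pad 4 to align 8 for a
a at 8 (size 8, align 8) → ends 16
g at 16 (size 6, align 2) → ends 22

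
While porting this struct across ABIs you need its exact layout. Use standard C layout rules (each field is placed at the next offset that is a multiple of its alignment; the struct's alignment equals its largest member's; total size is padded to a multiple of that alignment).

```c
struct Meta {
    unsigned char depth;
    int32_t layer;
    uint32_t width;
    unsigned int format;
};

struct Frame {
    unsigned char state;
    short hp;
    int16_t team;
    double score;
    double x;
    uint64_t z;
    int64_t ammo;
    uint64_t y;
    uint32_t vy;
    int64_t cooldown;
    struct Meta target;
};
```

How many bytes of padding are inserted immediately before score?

Meta: @0: depth [1B, align 1] → 1; +3 pad (align 4); @4: layer [4B, align 4] → 8; @8: width [4B, align 4] → 12; @12: format [4B, align 4] → 16; size 16, align 4
@0: state [1B, align 1] → 1
+1 pad (align 2)
@2: hp [2B, align 2] → 4
@4: team [2B, align 2] → 6
+2 pad (align 8)
@8: score [8B, align 8] → 16

2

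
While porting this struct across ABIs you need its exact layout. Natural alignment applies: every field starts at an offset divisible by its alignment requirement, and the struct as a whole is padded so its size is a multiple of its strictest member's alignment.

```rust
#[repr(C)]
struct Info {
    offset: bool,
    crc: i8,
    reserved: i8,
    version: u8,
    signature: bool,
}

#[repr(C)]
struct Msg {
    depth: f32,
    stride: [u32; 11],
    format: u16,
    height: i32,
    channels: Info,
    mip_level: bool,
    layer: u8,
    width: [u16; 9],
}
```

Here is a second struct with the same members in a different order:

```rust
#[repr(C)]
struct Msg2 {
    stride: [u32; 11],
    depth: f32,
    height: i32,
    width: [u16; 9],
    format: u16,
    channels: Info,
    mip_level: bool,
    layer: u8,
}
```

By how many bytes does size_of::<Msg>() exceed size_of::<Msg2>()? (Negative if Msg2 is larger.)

4

Info: offset at 0 (size 1, align 1) → ends 1; crc at 1 (size 1, align 1) → ends 2; reserved at 2 (size 1, align 1) → ends 3; version at 3 (size 1, align 1) → ends 4; signature at 4 (size 1, align 1) → ends 5; total 5 bytes, alignment 1
depth at 0 (size 4, align 4) → ends 4
stride at 4 (size 44, align 4) → ends 48
format at 48 (size 2, align 2) → ends 50
pad 2 to align 4 for height
height at 52 (size 4, align 4) → ends 56
channels at 56 (size 5, align 1) → ends 61
mip_level at 61 (size 1, align 1) → ends 62
layer at 62 (size 1, align 1) → ends 63
pad 1 to align 2 for width
width at 64 (size 18, align 2) → ends 82
tail pad 2 to reach multiple of 4
total 84 bytes, alignment 4
— Msg2 —
stride at 0 (size 44, align 4) → ends 44
depth at 44 (size 4, align 4) → ends 48
height at 48 (size 4, align 4) → ends 52
width at 52 (size 18, align 2) → ends 70
format at 70 (size 2, align 2) → ends 72
channels at 72 (size 5, align 1) → ends 77
mip_level at 77 (size 1, align 1) → ends 78
layer at 78 (size 1, align 1) → ends 79
tail pad 1 to reach multiple of 4
total 80 bytes, alignment 4
84 − 80 = 4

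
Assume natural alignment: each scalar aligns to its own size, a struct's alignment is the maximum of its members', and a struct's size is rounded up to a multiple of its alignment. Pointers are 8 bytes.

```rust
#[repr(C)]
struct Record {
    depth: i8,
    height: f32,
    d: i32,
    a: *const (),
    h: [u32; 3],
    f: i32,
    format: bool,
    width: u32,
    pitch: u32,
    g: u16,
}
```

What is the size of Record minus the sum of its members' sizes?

12

@0: depth [1B, align 1] → 1
+3 pad (align 4)
@4: height [4B, align 4] → 8
@8: d [4B, align 4] → 12
+4 pad (align 8)
@16: a [8B, align 8] → 24
@24: h [12B, align 4] → 36
@36: f [4B, align 4] → 40
@40: format [1B, align 1] → 41
+3 pad (align 4)
@44: width [4B, align 4] → 48
@48: pitch [4B, align 4] → 52
@52: g [2B, align 2] → 54
+2 tail pad (align 8)
size 56, align 8
data bytes 44, size 56 → padding 12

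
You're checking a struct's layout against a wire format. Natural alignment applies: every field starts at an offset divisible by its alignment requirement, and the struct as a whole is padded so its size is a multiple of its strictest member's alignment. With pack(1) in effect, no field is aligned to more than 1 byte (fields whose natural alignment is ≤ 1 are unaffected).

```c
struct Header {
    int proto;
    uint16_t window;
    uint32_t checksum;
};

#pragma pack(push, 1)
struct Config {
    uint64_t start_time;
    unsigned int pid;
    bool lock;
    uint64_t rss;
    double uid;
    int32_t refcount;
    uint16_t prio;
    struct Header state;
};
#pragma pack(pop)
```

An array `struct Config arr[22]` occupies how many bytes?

1034

Header: @0: proto [4B, align 4] → 4; @4: window [2B, align 2] → 6; +2 pad (align 4); @8: checksum [4B, align 4] → 12; size 12, align 4
@0: start_time [8B, align 1] → 8
@8: pid [4B, align 1] → 12
@12: lock [1B, align 1] → 13
@13: rss [8B, align 1] → 21
@21: uid [8B, align 1] → 29
@29: refcount [4B, align 1] → 33
@33: prio [2B, align 1] → 35
@35: state [12B, align 1] → 47
size 47, align 1
array of 22: 22 × 47 = 1034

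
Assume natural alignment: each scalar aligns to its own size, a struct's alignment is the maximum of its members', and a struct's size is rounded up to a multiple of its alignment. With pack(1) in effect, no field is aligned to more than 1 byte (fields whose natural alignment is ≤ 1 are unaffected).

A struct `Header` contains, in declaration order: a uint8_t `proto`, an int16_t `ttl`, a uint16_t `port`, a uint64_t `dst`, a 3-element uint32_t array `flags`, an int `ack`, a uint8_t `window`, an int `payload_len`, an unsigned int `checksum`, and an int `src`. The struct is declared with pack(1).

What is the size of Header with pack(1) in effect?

42

proto at 0 (size 1, align 1) → ends 1
ttl at 1 (size 2, align 1) → ends 3
port at 3 (size 2, align 1) → ends 5
dst at 5 (size 8, align 1) → ends 13
flags at 13 (size 12, align 1) → ends 25
ack at 25 (size 4, align 1) → ends 29
window at 29 (size 1, align 1) → ends 30
payload_len at 30 (size 4, align 1) → ends 34
checksum at 34 (size 4, align 1) → ends 38
src at 38 (size 4, align 1) → ends 42
total 42 bytes, alignment 1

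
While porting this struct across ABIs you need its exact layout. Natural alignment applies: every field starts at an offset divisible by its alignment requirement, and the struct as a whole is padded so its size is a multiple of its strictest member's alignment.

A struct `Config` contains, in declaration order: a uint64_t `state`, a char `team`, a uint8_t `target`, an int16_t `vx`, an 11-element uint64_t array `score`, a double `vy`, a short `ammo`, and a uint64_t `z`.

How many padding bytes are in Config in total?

@0: state [8B, align 8] → 8
@8: team [1B, align 1] → 9
@9: target [1B, align 1] → 10
@10: vx [2B, align 2] → 12
+4 pad (align 8)
@16: score [88B, align 8] → 104
@104: vy [8B, align 8] → 112
@112: ammo [2B, align 2] → 114
+6 pad (align 8)
@120: z [8B, align 8] → 128
size 128, align 8
data bytes 118, size 128 → padding 10

10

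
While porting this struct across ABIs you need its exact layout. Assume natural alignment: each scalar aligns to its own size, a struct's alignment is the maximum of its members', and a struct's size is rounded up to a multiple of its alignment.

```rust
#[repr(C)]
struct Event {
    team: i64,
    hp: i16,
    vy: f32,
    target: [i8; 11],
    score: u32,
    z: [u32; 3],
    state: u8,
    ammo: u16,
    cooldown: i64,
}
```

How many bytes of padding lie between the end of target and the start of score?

0..8  team  (8B, 8-aligned)
8..10  hp  (2B, 2-aligned)
10..12  -- padding (2B)
12..16  vy  (4B, 4-aligned)
16..27  target  (11B, 1-aligned)
27..28  -- padding (1B)
28..32  score  (4B, 4-aligned)

1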